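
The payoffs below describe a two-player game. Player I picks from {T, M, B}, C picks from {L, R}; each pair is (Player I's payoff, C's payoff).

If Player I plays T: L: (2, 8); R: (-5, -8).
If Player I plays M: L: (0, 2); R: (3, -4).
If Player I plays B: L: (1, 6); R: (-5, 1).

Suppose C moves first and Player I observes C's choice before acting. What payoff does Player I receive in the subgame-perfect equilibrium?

2

Solve by backward induction (C leads).
- L: BR = T, leader payoff 8.
- R: BR = M, leader payoff -4.
C's induced payoffs are 8, -4, so C commits to L. Subgame-perfect outcome: (T, L) with payoffs (2, 8).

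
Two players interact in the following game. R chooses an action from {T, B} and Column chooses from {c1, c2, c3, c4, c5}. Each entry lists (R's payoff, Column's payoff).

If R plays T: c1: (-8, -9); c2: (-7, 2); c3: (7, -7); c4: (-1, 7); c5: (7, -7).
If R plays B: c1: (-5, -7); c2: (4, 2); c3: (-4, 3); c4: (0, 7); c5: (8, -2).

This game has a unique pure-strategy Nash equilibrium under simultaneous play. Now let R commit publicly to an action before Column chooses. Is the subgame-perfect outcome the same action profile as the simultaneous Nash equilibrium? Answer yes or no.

yes

Column best-responds to each possible R move:
- T: Column compares -9, 2, -7, 7, -7 and picks c4; R would get -1.
- B: Column compares -7, 2, 3, 7, -2 and picks c4; R would get 0.
Maximizing over -1, 0, R chooses B. Subgame-perfect outcome: (B, c4) with payoffs (0, 7).
Under simultaneous play:
R's best replies: c1→B; c2→B; c3→T; c4→B; c5→B.
Column's best replies: T→c4; B→c4.
Only (B, c4) has each player best-responding; Nash payoffs (0, 7).
Sequential outcome (B, c4) coincides with the Nash profile (B, c4).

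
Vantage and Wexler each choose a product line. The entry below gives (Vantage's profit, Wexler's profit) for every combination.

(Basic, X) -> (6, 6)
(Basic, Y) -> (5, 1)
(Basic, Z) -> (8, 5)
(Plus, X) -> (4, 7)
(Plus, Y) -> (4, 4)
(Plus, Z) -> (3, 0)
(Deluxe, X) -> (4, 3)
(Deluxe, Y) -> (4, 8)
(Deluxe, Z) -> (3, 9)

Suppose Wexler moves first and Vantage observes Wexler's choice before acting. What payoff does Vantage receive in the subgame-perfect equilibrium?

Vantage best-responds to each possible Wexler move:
- X → Vantage plays Basic (best of 6, 4, 4); Wexler gets 6.
- Y → Vantage plays Basic (best of 5, 4, 4); Wexler gets 1.
- Z → Vantage plays Basic (best of 8, 3, 3); Wexler gets 5.
Among 6, 1, 5, the best is 6 at X. Subgame-perfect outcome: (Basic, X) with payoffs (6, 6).

6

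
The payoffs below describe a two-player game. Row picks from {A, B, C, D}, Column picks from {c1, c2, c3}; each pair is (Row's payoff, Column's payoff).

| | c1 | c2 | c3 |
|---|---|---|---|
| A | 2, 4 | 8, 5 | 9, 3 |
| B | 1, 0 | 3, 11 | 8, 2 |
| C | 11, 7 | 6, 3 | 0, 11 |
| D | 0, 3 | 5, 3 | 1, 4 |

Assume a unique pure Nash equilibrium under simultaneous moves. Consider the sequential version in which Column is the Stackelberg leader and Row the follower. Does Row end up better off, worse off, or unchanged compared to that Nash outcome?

better off

Work backward from Row's decision.
- c1: BR = C, leader payoff 7.
- c2: BR = A, leader payoff 5.
- c3: BR = A, leader payoff 3.
Among 7, 5, 3, the best is 7 at c1. Subgame-perfect outcome: (C, c1) with payoffs (11, 7).
Under simultaneous play:
Row's best replies: c1→C; c2→A; c3→A.
Column's best replies: A→c2; B→c2; C→c3; D→c3.
Only (A, c2) has each player best-responding; Nash payoffs (8, 5).
Row earns 11 sequentially versus 8 at the Nash outcome: better off.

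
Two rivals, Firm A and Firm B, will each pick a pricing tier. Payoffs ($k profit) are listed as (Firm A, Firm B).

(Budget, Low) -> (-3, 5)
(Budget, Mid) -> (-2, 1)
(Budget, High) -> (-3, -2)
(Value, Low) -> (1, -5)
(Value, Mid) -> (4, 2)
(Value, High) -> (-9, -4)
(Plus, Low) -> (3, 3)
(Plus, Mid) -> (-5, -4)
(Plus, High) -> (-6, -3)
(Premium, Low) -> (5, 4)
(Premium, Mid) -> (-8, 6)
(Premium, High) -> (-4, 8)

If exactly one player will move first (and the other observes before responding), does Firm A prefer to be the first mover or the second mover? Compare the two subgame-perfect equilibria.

second

If Firm A leads: Firm B's best replies are Budget→Low, Value→Mid, Plus→Low, Premium→High; Firm A's induced payoffs -3, 4, 3, -4; outcome (Value, Mid), payoffs (4, 2).
If Firm B leads: Firm A's best replies are Low→Premium, Mid→Value, High→Budget; Firm B's induced payoffs 4, 2, -2; outcome (Premium, Low), payoffs (5, 4).
Firm A gets 4 moving first and 5 moving second, so Firm A prefers to move second.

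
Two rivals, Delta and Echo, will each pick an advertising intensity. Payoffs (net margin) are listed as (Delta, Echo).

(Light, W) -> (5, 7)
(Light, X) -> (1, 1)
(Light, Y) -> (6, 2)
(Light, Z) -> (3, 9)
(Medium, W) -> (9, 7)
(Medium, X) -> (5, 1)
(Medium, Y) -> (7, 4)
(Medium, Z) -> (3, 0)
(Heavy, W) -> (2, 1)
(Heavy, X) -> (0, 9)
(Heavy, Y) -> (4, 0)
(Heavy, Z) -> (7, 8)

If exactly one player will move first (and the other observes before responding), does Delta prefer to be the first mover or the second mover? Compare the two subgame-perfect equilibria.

If Delta leads: Echo's best replies are Light→Z, Medium→W, Heavy→X; Delta's induced payoffs 3, 9, 0; outcome (Medium, W), payoffs (9, 7).
If Echo leads: Delta's best replies are W→Medium, X→Medium, Y→Medium, Z→Heavy; Echo's induced payoffs 7, 1, 4, 8; outcome (Heavy, Z), payoffs (7, 8).
Delta gets 9 moving first and 7 moving second, so Delta prefers to move first.

first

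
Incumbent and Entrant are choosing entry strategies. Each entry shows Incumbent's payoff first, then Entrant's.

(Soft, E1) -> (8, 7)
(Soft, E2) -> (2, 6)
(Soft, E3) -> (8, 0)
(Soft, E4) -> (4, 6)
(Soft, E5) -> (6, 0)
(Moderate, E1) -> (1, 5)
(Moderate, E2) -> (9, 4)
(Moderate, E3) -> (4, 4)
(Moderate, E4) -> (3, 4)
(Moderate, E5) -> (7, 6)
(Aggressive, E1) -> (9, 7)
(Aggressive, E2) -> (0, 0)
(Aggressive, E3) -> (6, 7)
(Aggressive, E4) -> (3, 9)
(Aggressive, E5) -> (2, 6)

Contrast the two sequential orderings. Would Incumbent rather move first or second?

second

If Incumbent leads: Entrant's best replies are Soft→E1, Moderate→E5, Aggressive→E4; Incumbent's induced payoffs 8, 7, 3; outcome (Soft, E1), payoffs (8, 7).
If Entrant leads: Incumbent's best replies are E1→Aggressive, E2→Moderate, E3→Soft, E4→Soft, E5→Moderate; Entrant's induced payoffs 7, 4, 0, 6, 6; outcome (Aggressive, E1), payoffs (9, 7).
Incumbent gets 8 moving first and 9 moving second, so Incumbent prefers to move second.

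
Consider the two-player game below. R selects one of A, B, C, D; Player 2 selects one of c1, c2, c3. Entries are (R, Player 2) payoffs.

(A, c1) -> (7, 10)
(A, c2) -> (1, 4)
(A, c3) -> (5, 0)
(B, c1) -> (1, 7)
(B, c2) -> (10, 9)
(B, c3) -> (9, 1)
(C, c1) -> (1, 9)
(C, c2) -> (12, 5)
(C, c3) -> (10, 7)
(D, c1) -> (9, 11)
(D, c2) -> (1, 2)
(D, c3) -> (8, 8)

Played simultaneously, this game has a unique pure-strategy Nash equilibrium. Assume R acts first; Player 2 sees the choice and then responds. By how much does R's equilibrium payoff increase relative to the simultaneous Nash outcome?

Solve by backward induction (R leads).
- A → Player 2 plays c1 (best of 10, 4, 0); R gets 7.
- B → Player 2 plays c2 (best of 7, 9, 1); R gets 10.
- C → Player 2 plays c1 (best of 9, 5, 7); R gets 1.
- D → Player 2 plays c1 (best of 11, 2, 8); R gets 9.
Maximizing over 7, 10, 1, 9, R chooses B. Subgame-perfect outcome: (B, c2) with payoffs (10, 9).
Now find the simultaneous Nash equilibrium.
R's best replies: c1→D; c2→C; c3→C.
Player 2's best replies: A→c1; B→c2; C→c1; D→c1.
The unique mutual best reply is (D, c1), giving (9, 11).
R's commitment gain: 10 − 9 = 1.

1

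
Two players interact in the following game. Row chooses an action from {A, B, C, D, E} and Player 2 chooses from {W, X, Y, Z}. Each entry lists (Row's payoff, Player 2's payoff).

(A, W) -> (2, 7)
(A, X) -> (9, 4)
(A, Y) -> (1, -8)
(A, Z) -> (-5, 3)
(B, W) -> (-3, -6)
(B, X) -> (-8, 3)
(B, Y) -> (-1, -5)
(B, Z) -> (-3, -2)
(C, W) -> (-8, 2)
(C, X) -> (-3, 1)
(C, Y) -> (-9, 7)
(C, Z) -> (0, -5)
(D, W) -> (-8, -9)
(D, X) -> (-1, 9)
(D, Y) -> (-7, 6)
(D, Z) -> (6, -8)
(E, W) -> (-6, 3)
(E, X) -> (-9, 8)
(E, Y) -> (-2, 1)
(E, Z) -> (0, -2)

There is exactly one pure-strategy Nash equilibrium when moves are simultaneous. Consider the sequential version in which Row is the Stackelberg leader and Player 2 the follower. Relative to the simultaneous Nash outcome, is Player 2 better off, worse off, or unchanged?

Solve by backward induction (Row leads).
- A: BR = W, leader payoff 2.
- B: BR = X, leader payoff -8.
- C: BR = Y, leader payoff -9.
- D: BR = X, leader payoff -1.
- E: BR = X, leader payoff -9.
Row's induced payoffs are 2, -8, -9, -1, -9, so Row commits to A. Subgame-perfect outcome: (A, W) with payoffs (2, 7).
Now find the simultaneous Nash equilibrium.
Row's best replies: W→A; X→A; Y→A; Z→D.
Player 2's best replies: A→W; B→X; C→Y; D→X; E→X.
The unique mutual best reply is (A, W), giving (2, 7).
Player 2 earns 7 sequentially versus 7 at the Nash outcome: unchanged.

unchanged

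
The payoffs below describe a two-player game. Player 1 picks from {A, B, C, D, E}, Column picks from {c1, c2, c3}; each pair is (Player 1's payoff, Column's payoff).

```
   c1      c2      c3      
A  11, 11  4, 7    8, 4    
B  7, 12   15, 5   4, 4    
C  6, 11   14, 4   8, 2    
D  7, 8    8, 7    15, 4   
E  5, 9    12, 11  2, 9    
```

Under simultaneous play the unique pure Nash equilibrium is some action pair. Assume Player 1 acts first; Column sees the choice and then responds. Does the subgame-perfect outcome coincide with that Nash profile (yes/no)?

no

Solve by backward induction (Player 1 leads).
- A: Column compares 11, 7, 4 and picks c1; Player 1 would get 11.
- B: Column compares 12, 5, 4 and picks c1; Player 1 would get 7.
- C: Column compares 11, 4, 2 and picks c1; Player 1 would get 6.
- D: Column compares 8, 7, 4 and picks c1; Player 1 would get 7.
- E: Column compares 9, 11, 9 and picks c2; Player 1 would get 12.
Player 1's induced payoffs are 11, 7, 6, 7, 12, so Player 1 commits to E. Subgame-perfect outcome: (E, c2) with payoffs (12, 11).
Under simultaneous play:
Player 1's best replies: c1→A; c2→B; c3→D.
Column's best replies: A→c1; B→c1; C→c1; D→c1; E→c2.
Only (A, c1) has each player best-responding; Nash payoffs (11, 11).
Sequential outcome (E, c2) differs from the Nash profile (A, c1).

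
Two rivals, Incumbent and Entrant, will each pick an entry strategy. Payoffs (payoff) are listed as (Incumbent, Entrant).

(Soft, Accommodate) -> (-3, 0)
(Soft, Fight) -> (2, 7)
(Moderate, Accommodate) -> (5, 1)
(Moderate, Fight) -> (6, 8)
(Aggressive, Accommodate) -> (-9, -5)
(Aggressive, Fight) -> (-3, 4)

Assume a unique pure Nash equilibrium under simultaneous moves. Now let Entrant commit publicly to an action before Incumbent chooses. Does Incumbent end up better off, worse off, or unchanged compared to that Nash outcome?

unchanged

Incumbent best-responds to each possible Entrant move:
- Accommodate: Incumbent compares -3, 5, -9 and picks Moderate; Entrant would get 1.
- Fight: Incumbent compares 2, 6, -3 and picks Moderate; Entrant would get 8.
Entrant's induced payoffs are 1, 8, so Entrant commits to Fight. Subgame-perfect outcome: (Moderate, Fight) with payoffs (6, 8).
Now find the simultaneous Nash equilibrium.
Incumbent's best replies: Accommodate→Moderate; Fight→Moderate.
Entrant's best replies: Soft→Fight; Moderate→Fight; Aggressive→Fight.
The unique mutual best reply is (Moderate, Fight), giving (6, 8).
Incumbent earns 6 sequentially versus 6 at the Nash outcome: unchanged.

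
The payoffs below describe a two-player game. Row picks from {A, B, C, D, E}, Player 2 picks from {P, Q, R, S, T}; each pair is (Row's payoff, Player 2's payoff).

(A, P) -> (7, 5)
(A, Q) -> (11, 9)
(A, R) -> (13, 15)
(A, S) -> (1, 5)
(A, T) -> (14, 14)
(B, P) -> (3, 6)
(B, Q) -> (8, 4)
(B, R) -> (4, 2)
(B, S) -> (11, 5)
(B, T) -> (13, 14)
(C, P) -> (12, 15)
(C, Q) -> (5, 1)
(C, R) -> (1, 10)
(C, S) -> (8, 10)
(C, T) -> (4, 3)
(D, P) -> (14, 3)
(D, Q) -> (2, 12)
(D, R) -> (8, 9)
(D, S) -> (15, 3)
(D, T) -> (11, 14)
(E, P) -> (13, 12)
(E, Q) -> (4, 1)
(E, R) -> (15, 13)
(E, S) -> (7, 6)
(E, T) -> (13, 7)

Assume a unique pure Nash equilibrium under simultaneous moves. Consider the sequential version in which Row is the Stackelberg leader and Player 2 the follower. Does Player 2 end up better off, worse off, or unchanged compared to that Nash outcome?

Solve by backward induction (Row leads).
- A → Player 2 plays R (best of 5, 9, 15, 5, 14); Row gets 13.
- B → Player 2 plays T (best of 6, 4, 2, 5, 14); Row gets 13.
- C → Player 2 plays P (best of 15, 1, 10, 10, 3); Row gets 12.
- D → Player 2 plays T (best of 3, 12, 9, 3, 14); Row gets 11.
- E → Player 2 plays R (best of 12, 1, 13, 6, 7); Row gets 15.
Row's induced payoffs are 13, 13, 12, 11, 15, so Row commits to E. Subgame-perfect outcome: (E, R) with payoffs (15, 13).
Under simultaneous play:
Row's best replies: P→D; Q→A; R→E; S→D; T→A.
Player 2's best replies: A→R; B→T; C→P; D→T; E→R.
The unique mutual best reply is (E, R), giving (15, 13).
Player 2 earns 13 sequentially versus 13 at the Nash outcome: unchanged.

unchanged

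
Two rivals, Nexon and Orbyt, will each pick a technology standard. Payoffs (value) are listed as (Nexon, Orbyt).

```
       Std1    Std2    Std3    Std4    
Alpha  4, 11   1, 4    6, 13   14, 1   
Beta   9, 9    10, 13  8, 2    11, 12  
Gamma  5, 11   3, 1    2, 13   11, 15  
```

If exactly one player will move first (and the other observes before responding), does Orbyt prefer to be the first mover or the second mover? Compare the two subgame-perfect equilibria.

second

If Nexon leads: Orbyt's best replies are Alpha→Std3, Beta→Std2, Gamma→Std4; Nexon's induced payoffs 6, 10, 11; outcome (Gamma, Std4), payoffs (11, 15).
If Orbyt leads: Nexon's best replies are Std1→Beta, Std2→Beta, Std3→Beta, Std4→Alpha; Orbyt's induced payoffs 9, 13, 2, 1; outcome (Beta, Std2), payoffs (10, 13).
Orbyt gets 13 moving first and 15 moving second, so Orbyt prefers to move second.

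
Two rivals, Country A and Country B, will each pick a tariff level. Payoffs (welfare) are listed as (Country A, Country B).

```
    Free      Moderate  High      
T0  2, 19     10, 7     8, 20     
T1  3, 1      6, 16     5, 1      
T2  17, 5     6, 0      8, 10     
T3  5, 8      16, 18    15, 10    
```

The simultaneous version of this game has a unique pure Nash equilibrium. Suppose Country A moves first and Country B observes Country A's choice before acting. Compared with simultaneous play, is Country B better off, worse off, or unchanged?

unchanged

Backward induction with Country A moving first.
- T0 → Country B plays High (best of 19, 7, 20); Country A gets 8.
- T1 → Country B plays Moderate (best of 1, 16, 1); Country A gets 6.
- T2 → Country B plays High (best of 5, 0, 10); Country A gets 8.
- T3 → Country B plays Moderate (best of 8, 18, 10); Country A gets 16.
Maximizing over 8, 6, 8, 16, Country A chooses T3. Subgame-perfect outcome: (T3, Moderate) with payoffs (16, 18).
Now find the simultaneous Nash equilibrium.
Country A's best replies: Free→T2; Moderate→T3; High→T3.
Country B's best replies: T0→High; T1→Moderate; T2→High; T3→Moderate.
Only (T3, Moderate) has each player best-responding; Nash payoffs (16, 18).
Country B earns 18 sequentially versus 18 at the Nash outcome: unchanged.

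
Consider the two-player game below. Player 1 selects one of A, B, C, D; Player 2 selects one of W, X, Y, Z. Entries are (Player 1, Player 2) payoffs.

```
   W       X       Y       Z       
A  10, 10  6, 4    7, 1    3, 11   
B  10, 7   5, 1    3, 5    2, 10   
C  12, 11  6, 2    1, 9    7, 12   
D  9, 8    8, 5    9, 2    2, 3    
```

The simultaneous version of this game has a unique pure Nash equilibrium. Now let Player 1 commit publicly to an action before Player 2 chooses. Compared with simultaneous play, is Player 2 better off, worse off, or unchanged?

worse off

Player 2 best-responds to each possible Player 1 move:
- A: BR = Z, leader payoff 3.
- B: BR = Z, leader payoff 2.
- C: BR = Z, leader payoff 7.
- D: BR = W, leader payoff 9.
Maximizing over 3, 2, 7, 9, Player 1 chooses D. Subgame-perfect outcome: (D, W) with payoffs (9, 8).
For the simultaneous game, intersect best replies.
Player 1's best replies: W→C; X→D; Y→D; Z→C.
Player 2's best replies: A→Z; B→Z; C→Z; D→W.
Only (C, Z) has each player best-responding; Nash payoffs (7, 12).
Player 2 earns 8 sequentially versus 12 at the Nash outcome: worse off.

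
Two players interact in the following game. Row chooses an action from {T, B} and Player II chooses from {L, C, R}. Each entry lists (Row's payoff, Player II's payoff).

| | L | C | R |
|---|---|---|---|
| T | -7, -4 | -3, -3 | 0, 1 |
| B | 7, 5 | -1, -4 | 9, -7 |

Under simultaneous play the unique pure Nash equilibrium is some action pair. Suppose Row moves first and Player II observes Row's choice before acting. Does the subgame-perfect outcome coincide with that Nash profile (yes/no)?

Backward induction with Row moving first.
- T: Player II compares -4, -3, 1 and picks R; Row would get 0.
- B: Player II compares 5, -4, -7 and picks L; Row would get 7.
Row's induced payoffs are 0, 7, so Row commits to B. Subgame-perfect outcome: (B, L) with payoffs (7, 5).
Now find the simultaneous Nash equilibrium.
Row's best replies: L→B; C→B; R→B.
Player II's best replies: T→R; B→L.
Only (B, L) has each player best-responding; Nash payoffs (7, 5).
Sequential outcome (B, L) coincides with the Nash profile (B, L).

yes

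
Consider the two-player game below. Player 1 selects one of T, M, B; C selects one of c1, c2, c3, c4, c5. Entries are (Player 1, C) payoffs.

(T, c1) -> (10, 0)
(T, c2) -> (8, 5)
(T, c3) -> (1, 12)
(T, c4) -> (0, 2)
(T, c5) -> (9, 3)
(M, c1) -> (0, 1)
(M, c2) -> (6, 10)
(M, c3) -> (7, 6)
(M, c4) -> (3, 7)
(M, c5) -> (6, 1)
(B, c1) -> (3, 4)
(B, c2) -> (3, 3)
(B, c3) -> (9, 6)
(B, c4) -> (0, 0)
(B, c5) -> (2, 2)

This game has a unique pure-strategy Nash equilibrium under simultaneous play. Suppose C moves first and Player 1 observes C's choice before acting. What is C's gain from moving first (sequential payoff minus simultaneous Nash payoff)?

1

Solve by backward induction (C leads).
- c1: Player 1 compares 10, 0, 3 and picks T; C would get 0.
- c2: Player 1 compares 8, 6, 3 and picks T; C would get 5.
- c3: Player 1 compares 1, 7, 9 and picks B; C would get 6.
- c4: Player 1 compares 0, 3, 0 and picks M; C would get 7.
- c5: Player 1 compares 9, 6, 2 and picks T; C would get 3.
Among 0, 5, 6, 7, 3, the best is 7 at c4. Subgame-perfect outcome: (M, c4) with payoffs (3, 7).
For the simultaneous game, intersect best replies.
Player 1's best replies: c1→T; c2→T; c3→B; c4→M; c5→T.
C's best replies: T→c3; M→c2; B→c3.
Only (B, c3) has each player best-responding; Nash payoffs (9, 6).
C's commitment gain: 7 − 6 = 1.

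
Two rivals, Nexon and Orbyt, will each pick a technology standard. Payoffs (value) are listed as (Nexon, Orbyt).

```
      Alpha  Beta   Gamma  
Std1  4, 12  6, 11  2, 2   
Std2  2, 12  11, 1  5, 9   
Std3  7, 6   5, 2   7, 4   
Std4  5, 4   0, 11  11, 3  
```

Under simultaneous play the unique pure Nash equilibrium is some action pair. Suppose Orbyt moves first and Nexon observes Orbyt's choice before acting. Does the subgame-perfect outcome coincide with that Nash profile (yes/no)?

Solve by backward induction (Orbyt leads).
- Alpha: Nexon compares 4, 2, 7, 5 and picks Std3; Orbyt would get 6.
- Beta: Nexon compares 6, 11, 5, 0 and picks Std2; Orbyt would get 1.
- Gamma: Nexon compares 2, 5, 7, 11 and picks Std4; Orbyt would get 3.
Among 6, 1, 3, the best is 6 at Alpha. Subgame-perfect outcome: (Std3, Alpha) with payoffs (7, 6).
Now find the simultaneous Nash equilibrium.
Nexon's best replies: Alpha→Std3; Beta→Std2; Gamma→Std4.
Orbyt's best replies: Std1→Alpha; Std2→Alpha; Std3→Alpha; Std4→Beta.
The unique mutual best reply is (Std3, Alpha), giving (7, 6).
Sequential outcome (Std3, Alpha) coincides with the Nash profile (Std3, Alpha).

yes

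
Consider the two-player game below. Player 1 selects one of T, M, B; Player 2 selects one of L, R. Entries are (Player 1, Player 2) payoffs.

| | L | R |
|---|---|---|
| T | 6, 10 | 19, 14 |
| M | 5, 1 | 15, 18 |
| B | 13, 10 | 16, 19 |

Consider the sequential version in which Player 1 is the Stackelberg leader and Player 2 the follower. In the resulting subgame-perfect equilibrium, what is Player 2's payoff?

Solve by backward induction (Player 1 leads).
- T: BR = R, leader payoff 19.
- M: BR = R, leader payoff 15.
- B: BR = R, leader payoff 16.
Maximizing over 19, 15, 16, Player 1 chooses T. Subgame-perfect outcome: (T, R) with payoffs (19, 14).

14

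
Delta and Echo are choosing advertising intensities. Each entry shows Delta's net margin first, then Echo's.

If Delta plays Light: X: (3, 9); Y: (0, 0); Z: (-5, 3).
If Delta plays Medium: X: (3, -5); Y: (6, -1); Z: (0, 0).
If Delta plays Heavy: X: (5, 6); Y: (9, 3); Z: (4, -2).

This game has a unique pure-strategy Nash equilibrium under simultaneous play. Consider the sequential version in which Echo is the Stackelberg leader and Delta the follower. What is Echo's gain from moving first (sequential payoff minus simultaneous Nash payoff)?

0

Delta best-responds to each possible Echo move:
- X → Delta plays Heavy (best of 3, 3, 5); Echo gets 6.
- Y → Delta plays Heavy (best of 0, 6, 9); Echo gets 3.
- Z → Delta plays Heavy (best of -5, 0, 4); Echo gets -2.
Maximizing over 6, 3, -2, Echo chooses X. Subgame-perfect outcome: (Heavy, X) with payoffs (5, 6).
Now find the simultaneous Nash equilibrium.
Delta's best replies: X→Heavy; Y→Heavy; Z→Heavy.
Echo's best replies: Light→X; Medium→Z; Heavy→X.
Only (Heavy, X) has each player best-responding; Nash payoffs (5, 6).
Echo's commitment gain: 6 − 6 = 0.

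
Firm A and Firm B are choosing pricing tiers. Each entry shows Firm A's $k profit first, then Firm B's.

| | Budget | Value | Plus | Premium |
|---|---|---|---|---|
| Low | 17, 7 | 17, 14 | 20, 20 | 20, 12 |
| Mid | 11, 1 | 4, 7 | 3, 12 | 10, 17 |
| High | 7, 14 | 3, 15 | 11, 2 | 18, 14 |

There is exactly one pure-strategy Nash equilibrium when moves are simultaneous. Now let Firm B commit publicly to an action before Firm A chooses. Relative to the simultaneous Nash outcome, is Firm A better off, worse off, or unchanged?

unchanged

Solve by backward induction (Firm B leads).
- Budget: BR = Low, leader payoff 7.
- Value: BR = Low, leader payoff 14.
- Plus: BR = Low, leader payoff 20.
- Premium: BR = Low, leader payoff 12.
Firm B's induced payoffs are 7, 14, 20, 12, so Firm B commits to Plus. Subgame-perfect outcome: (Low, Plus) with payoffs (20, 20).
Under simultaneous play:
Firm A's best replies: Budget→Low; Value→Low; Plus→Low; Premium→Low.
Firm B's best replies: Low→Plus; Mid→Premium; High→Value.
Only (Low, Plus) has each player best-responding; Nash payoffs (20, 20).
Firm A earns 20 sequentially versus 20 at the Nash outcome: unchanged.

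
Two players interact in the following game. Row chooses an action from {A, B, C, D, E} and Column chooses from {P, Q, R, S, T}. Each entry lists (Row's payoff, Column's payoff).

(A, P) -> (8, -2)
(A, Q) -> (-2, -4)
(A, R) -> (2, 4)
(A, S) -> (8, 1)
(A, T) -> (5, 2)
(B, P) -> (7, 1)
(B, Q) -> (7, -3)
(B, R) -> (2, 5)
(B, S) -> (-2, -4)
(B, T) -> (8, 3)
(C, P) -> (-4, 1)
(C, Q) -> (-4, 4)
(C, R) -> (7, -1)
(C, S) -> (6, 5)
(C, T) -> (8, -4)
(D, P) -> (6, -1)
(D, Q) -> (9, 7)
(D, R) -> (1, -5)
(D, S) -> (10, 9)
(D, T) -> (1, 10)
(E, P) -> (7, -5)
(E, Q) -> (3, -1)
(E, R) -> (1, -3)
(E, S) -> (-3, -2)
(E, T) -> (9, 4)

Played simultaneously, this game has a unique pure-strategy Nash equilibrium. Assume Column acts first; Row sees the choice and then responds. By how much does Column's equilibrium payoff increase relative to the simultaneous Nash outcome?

Backward induction with Column moving first.
- P → Row plays A (best of 8, 7, -4, 6, 7); Column gets -2.
- Q → Row plays D (best of -2, 7, -4, 9, 3); Column gets 7.
- R → Row plays C (best of 2, 2, 7, 1, 1); Column gets -1.
- S → Row plays D (best of 8, -2, 6, 10, -3); Column gets 9.
- T → Row plays E (best of 5, 8, 8, 1, 9); Column gets 4.
Maximizing over -2, 7, -1, 9, 4, Column chooses S. Subgame-perfect outcome: (D, S) with payoffs (10, 9).
Under simultaneous play:
Row's best replies: P→A; Q→D; R→C; S→D; T→E.
Column's best replies: A→R; B→R; C→S; D→T; E→T.
Only (E, T) has each player best-responding; Nash payoffs (9, 4).
Column's commitment gain: 9 − 4 = 5.

5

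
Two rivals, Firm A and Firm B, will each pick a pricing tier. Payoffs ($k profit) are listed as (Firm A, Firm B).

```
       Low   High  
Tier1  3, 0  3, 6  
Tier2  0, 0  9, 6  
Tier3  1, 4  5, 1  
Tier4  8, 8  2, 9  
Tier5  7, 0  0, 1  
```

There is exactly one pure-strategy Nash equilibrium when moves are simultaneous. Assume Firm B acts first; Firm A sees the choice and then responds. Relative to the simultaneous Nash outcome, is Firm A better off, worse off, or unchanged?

worse off

Firm A best-responds to each possible Firm B move:
- Low: BR = Tier4, leader payoff 8.
- High: BR = Tier2, leader payoff 6.
Among 8, 6, the best is 8 at Low. Subgame-perfect outcome: (Tier4, Low) with payoffs (8, 8).
Now find the simultaneous Nash equilibrium.
Firm A's best replies: Low→Tier4; High→Tier2.
Firm B's best replies: Tier1→High; Tier2→High; Tier3→Low; Tier4→High; Tier5→High.
Only (Tier2, High) has each player best-responding; Nash payoffs (9, 6).
Firm A earns 8 sequentially versus 9 at the Nash outcome: worse off.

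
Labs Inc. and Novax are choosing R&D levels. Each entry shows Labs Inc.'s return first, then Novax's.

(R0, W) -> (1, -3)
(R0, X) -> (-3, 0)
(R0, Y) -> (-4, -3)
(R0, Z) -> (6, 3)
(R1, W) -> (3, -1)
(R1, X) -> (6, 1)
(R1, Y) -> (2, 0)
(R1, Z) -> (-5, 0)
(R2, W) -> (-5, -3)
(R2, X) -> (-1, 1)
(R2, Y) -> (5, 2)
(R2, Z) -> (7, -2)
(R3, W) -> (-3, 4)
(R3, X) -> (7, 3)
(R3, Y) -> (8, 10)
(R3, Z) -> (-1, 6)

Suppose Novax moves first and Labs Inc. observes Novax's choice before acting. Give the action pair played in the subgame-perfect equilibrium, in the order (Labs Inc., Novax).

(R3, Y)

Labs Inc. best-responds to each possible Novax move:
- W → Labs Inc. plays R1 (best of 1, 3, -5, -3); Novax gets -1.
- X → Labs Inc. plays R3 (best of -3, 6, -1, 7); Novax gets 3.
- Y → Labs Inc. plays R3 (best of -4, 2, 5, 8); Novax gets 10.
- Z → Labs Inc. plays R2 (best of 6, -5, 7, -1); Novax gets -2.
Maximizing over -1, 3, 10, -2, Novax chooses Y. Subgame-perfect outcome: (R3, Y) with payoffs (8, 10).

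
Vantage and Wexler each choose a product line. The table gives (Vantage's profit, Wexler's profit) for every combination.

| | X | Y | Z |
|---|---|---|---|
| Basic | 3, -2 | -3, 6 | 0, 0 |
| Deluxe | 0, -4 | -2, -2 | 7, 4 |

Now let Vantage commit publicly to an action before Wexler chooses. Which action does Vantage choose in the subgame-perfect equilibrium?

Backward induction with Vantage moving first.
- Basic: Wexler compares -2, 6, 0 and picks Y; Vantage would get -3.
- Deluxe: Wexler compares -4, -2, 4 and picks Z; Vantage would get 7.
Maximizing over -3, 7, Vantage chooses Deluxe. Subgame-perfect outcome: (Deluxe, Z) with payoffs (7, 4).

Deluxe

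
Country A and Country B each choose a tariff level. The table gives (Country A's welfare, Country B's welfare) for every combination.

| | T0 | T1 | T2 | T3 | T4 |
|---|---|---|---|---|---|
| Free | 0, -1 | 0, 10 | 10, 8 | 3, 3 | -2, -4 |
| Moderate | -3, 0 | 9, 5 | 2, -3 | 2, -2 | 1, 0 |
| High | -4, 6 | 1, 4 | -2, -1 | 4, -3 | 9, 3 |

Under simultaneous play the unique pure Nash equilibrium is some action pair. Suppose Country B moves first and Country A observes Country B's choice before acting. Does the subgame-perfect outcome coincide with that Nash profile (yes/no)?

Backward induction with Country B moving first.
- T0: BR = Free, leader payoff -1.
- T1: BR = Moderate, leader payoff 5.
- T2: BR = Free, leader payoff 8.
- T3: BR = High, leader payoff -3.
- T4: BR = High, leader payoff 3.
Among -1, 5, 8, -3, 3, the best is 8 at T2. Subgame-perfect outcome: (Free, T2) with payoffs (10, 8).
Now find the simultaneous Nash equilibrium.
Country A's best replies: T0→Free; T1→Moderate; T2→Free; T3→High; T4→High.
Country B's best replies: Free→T1; Moderate→T1; High→T0.
Only (Moderate, T1) has each player best-responding; Nash payoffs (9, 5).
Sequential outcome (Free, T2) differs from the Nash profile (Moderate, T1).

no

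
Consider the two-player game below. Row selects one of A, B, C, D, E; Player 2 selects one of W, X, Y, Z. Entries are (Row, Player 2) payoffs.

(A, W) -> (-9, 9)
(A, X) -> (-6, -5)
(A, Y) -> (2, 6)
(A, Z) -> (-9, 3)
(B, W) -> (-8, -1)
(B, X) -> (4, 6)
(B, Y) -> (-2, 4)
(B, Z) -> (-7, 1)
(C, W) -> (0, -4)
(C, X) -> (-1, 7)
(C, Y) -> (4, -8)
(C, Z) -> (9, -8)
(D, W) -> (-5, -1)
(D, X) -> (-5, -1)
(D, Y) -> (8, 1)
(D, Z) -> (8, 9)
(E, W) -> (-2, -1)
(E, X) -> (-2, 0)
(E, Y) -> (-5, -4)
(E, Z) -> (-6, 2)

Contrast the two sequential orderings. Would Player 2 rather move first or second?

If Row leads: Player 2's best replies are A→W, B→X, C→X, D→Z, E→Z; Row's induced payoffs -9, 4, -1, 8, -6; outcome (D, Z), payoffs (8, 9).
If Player 2 leads: Row's best replies are W→C, X→B, Y→D, Z→C; Player 2's induced payoffs -4, 6, 1, -8; outcome (B, X), payoffs (4, 6).
Player 2 gets 6 moving first and 9 moving second, so Player 2 prefers to move second.

second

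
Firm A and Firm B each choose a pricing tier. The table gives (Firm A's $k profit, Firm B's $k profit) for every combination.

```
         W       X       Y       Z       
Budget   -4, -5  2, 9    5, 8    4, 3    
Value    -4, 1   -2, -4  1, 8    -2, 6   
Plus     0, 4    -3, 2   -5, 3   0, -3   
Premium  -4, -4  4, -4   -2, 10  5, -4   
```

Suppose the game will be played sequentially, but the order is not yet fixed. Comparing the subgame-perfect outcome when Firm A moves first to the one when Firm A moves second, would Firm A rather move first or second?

If Firm A leads: Firm B's best replies are Budget→X, Value→Y, Plus→W, Premium→Y; Firm A's induced payoffs 2, 1, 0, -2; outcome (Budget, X), payoffs (2, 9).
If Firm B leads: Firm A's best replies are W→Plus, X→Premium, Y→Budget, Z→Premium; Firm B's induced payoffs 4, -4, 8, -4; outcome (Budget, Y), payoffs (5, 8).
Firm A gets 2 moving first and 5 moving second, so Firm A prefers to move second.

second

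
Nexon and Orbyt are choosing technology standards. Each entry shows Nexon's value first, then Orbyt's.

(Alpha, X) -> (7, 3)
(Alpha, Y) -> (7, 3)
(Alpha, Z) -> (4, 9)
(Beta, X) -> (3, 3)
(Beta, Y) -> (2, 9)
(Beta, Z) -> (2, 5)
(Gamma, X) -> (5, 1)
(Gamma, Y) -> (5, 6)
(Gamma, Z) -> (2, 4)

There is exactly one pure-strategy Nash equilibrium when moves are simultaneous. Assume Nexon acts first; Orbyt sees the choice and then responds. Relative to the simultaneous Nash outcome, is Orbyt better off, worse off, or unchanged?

Backward induction with Nexon moving first.
- Alpha: BR = Z, leader payoff 4.
- Beta: BR = Y, leader payoff 2.
- Gamma: BR = Y, leader payoff 5.
Maximizing over 4, 2, 5, Nexon chooses Gamma. Subgame-perfect outcome: (Gamma, Y) with payoffs (5, 6).
Under simultaneous play:
Nexon's best replies: X→Alpha; Y→Alpha; Z→Alpha.
Orbyt's best replies: Alpha→Z; Beta→Y; Gamma→Y.
The unique mutual best reply is (Alpha, Z), giving (4, 9).
Orbyt earns 6 sequentially versus 9 at the Nash outcome: worse off.

worse off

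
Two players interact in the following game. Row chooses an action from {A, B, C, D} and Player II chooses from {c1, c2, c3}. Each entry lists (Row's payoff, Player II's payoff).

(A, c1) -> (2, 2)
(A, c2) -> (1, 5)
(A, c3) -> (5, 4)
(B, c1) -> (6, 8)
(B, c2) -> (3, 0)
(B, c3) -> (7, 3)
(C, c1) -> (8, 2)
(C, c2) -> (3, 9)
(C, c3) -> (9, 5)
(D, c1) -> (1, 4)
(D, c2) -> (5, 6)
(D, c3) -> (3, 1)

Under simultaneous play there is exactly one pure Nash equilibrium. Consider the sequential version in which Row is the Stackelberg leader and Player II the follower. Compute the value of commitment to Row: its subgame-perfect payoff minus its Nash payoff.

1

Player II best-responds to each possible Row move:
- A: Player II compares 2, 5, 4 and picks c2; Row would get 1.
- B: Player II compares 8, 0, 3 and picks c1; Row would get 6.
- C: Player II compares 2, 9, 5 and picks c2; Row would get 3.
- D: Player II compares 4, 6, 1 and picks c2; Row would get 5.
Maximizing over 1, 6, 3, 5, Row chooses B. Subgame-perfect outcome: (B, c1) with payoffs (6, 8).
Under simultaneous play:
Row's best replies: c1→C; c2→D; c3→C.
Player II's best replies: A→c2; B→c1; C→c2; D→c2.
Only (D, c2) has each player best-responding; Nash payoffs (5, 6).
Row's commitment gain: 6 − 5 = 1.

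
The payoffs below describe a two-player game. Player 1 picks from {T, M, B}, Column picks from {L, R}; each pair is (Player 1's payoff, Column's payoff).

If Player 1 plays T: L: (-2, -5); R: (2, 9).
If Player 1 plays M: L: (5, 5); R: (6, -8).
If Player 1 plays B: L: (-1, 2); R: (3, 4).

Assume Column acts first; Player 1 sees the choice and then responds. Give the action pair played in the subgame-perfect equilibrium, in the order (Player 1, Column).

Player 1 best-responds to each possible Column move:
- L: Player 1 compares -2, 5, -1 and picks M; Column would get 5.
- R: Player 1 compares 2, 6, 3 and picks M; Column would get -8.
Among 5, -8, the best is 5 at L. Subgame-perfect outcome: (M, L) with payoffs (5, 5).

(M, L)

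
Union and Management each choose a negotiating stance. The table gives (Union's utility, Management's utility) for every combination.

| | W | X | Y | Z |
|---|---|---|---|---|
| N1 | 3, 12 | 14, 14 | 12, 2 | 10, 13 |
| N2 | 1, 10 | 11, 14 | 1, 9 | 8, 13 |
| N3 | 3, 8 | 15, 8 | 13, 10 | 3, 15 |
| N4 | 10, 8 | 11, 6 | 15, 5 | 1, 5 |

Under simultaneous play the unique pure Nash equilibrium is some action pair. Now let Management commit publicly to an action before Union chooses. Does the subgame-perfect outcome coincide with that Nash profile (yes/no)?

Work backward from Union's decision.
- W: BR = N4, leader payoff 8.
- X: BR = N3, leader payoff 8.
- Y: BR = N4, leader payoff 5.
- Z: BR = N1, leader payoff 13.
Among 8, 8, 5, 13, the best is 13 at Z. Subgame-perfect outcome: (N1, Z) with payoffs (10, 13).
Now find the simultaneous Nash equilibrium.
Union's best replies: W→N4; X→N3; Y→N4; Z→N1.
Management's best replies: N1→X; N2→X; N3→Z; N4→W.
Only (N4, W) has each player best-responding; Nash payoffs (10, 8).
Sequential outcome (N1, Z) differs from the Nash profile (N4, W).

no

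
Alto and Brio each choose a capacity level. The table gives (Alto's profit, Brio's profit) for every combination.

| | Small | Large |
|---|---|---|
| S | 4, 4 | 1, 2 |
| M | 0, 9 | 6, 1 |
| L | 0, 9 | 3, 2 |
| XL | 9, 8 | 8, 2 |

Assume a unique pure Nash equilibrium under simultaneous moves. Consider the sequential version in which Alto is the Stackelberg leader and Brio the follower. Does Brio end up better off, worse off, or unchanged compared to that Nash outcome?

Brio best-responds to each possible Alto move:
- S: BR = Small, leader payoff 4.
- M: BR = Small, leader payoff 0.
- L: BR = Small, leader payoff 0.
- XL: BR = Small, leader payoff 9.
Maximizing over 4, 0, 0, 9, Alto chooses XL. Subgame-perfect outcome: (XL, Small) with payoffs (9, 8).
For the simultaneous game, intersect best replies.
Alto's best replies: Small→XL; Large→XL.
Brio's best replies: S→Small; M→Small; L→Small; XL→Small.
Only (XL, Small) has each player best-responding; Nash payoffs (9, 8).
Brio earns 8 sequentially versus 8 at the Nash outcome: unchanged.

unchanged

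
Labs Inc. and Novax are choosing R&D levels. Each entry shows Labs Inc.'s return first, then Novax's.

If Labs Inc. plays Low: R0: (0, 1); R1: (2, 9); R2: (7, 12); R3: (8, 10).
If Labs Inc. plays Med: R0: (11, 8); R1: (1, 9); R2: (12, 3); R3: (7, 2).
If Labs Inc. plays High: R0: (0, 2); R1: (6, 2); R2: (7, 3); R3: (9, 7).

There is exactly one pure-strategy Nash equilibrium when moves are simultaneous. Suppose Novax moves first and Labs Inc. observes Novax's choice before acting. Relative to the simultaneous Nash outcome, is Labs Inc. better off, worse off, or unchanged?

Backward induction with Novax moving first.
- R0 → Labs Inc. plays Med (best of 0, 11, 0); Novax gets 8.
- R1 → Labs Inc. plays High (best of 2, 1, 6); Novax gets 2.
- R2 → Labs Inc. plays Med (best of 7, 12, 7); Novax gets 3.
- R3 → Labs Inc. plays High (best of 8, 7, 9); Novax gets 7.
Novax's induced payoffs are 8, 2, 3, 7, so Novax commits to R0. Subgame-perfect outcome: (Med, R0) with payoffs (11, 8).
Now find the simultaneous Nash equilibrium.
Labs Inc.'s best replies: R0→Med; R1→High; R2→Med; R3→High.
Novax's best replies: Low→R2; Med→R1; High→R3.
The unique mutual best reply is (High, R3), giving (9, 7).
Labs Inc. earns 11 sequentially versus 9 at the Nash outcome: better off.

better off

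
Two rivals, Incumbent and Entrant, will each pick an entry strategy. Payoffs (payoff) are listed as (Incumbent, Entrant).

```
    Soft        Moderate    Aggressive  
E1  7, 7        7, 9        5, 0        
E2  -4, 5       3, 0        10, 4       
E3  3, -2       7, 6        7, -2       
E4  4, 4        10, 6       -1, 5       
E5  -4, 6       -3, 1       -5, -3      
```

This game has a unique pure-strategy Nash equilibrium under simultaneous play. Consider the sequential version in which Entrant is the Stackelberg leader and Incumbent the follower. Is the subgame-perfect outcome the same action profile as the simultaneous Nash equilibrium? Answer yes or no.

Incumbent best-responds to each possible Entrant move:
- Soft: Incumbent compares 7, -4, 3, 4, -4 and picks E1; Entrant would get 7.
- Moderate: Incumbent compares 7, 3, 7, 10, -3 and picks E4; Entrant would get 6.
- Aggressive: Incumbent compares 5, 10, 7, -1, -5 and picks E2; Entrant would get 4.
Entrant's induced payoffs are 7, 6, 4, so Entrant commits to Soft. Subgame-perfect outcome: (E1, Soft) with payoffs (7, 7).
Under simultaneous play:
Incumbent's best replies: Soft→E1; Moderate→E4; Aggressive→E2.
Entrant's best replies: E1→Moderate; E2→Soft; E3→Moderate; E4→Moderate; E5→Soft.
Only (E4, Moderate) has each player best-responding; Nash payoffs (10, 6).
Sequential outcome (E1, Soft) differs from the Nash profile (E4, Moderate).

no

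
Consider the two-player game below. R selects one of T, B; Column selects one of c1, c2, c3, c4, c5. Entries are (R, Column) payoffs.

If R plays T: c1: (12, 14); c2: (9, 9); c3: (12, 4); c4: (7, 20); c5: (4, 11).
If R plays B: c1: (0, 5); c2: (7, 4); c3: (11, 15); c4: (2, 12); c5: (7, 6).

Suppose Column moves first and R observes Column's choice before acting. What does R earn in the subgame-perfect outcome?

7

R best-responds to each possible Column move:
- c1: BR = T, leader payoff 14.
- c2: BR = T, leader payoff 9.
- c3: BR = T, leader payoff 4.
- c4: BR = T, leader payoff 20.
- c5: BR = B, leader payoff 6.
Among 14, 9, 4, 20, 6, the best is 20 at c4. Subgame-perfect outcome: (T, c4) with payoffs (7, 20).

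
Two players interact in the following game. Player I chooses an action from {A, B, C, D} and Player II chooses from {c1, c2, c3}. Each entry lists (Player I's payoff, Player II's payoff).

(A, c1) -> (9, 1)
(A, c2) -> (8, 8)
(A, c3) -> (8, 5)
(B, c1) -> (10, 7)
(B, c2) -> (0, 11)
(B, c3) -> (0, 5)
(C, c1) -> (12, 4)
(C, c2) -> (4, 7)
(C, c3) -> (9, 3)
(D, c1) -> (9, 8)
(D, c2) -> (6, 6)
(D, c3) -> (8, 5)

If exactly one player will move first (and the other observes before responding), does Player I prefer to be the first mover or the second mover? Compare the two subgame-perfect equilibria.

first

If Player I leads: Player II's best replies are A→c2, B→c2, C→c2, D→c1; Player I's induced payoffs 8, 0, 4, 9; outcome (D, c1), payoffs (9, 8).
If Player II leads: Player I's best replies are c1→C, c2→A, c3→C; Player II's induced payoffs 4, 8, 3; outcome (A, c2), payoffs (8, 8).
Player I gets 9 moving first and 8 moving second, so Player I prefers to move first.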